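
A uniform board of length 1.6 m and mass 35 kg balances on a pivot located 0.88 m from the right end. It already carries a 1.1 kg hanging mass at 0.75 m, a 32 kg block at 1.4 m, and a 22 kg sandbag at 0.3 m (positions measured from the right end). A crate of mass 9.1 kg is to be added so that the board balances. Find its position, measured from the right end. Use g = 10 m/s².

x ≈ 0.777 m from the right end

Taking torques about the pivot (at 0.88 m from the right end):
Beam weight: 35 × 10 = 350 N down at 0.8 m → arm 0.08 m, τ = 350 × 0.08 = 28 N·m clockwise.
Hanging mass: 1.1 × 10 = 11 N down at 0.75 m → arm 0.13 m, τ = 11 × 0.13 = 1.43 N·m clockwise.
Block: 32 × 10 = 320 N down at 1.4 m → arm 0.52 m, τ = 320 × 0.52 = 166.4 N·m counterclockwise.
Sandbag: 22 × 10 = 220 N down at 0.3 m → arm 0.58 m, τ = 220 × 0.58 = 127.6 N·m clockwise.
Net moment of existing loads = 9.37 N·m counterclockwise.
The crate weighs 9.1 × 10 = 91 N and must supply an equal clockwise moment, so its lever arm about the pivot is 9.37 / 91 = 0.103 m.
That puts it at 0.88 − 0.103 = 0.777 m from the right end.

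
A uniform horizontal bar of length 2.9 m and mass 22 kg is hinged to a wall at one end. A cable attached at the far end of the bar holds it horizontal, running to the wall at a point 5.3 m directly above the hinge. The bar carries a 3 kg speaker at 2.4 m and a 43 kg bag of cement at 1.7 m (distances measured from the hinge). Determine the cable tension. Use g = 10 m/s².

About the hinge:
Beam weight: 22 × 10 = 220 N down at 1.45 m → arm 1.45 m, τ = 220 × 1.45 = 319 N·m clockwise.
Speaker: 3 × 10 = 30 N down at 2.4 m → arm 2.4 m, τ = 30 × 2.4 = 72 N·m clockwise.
Bag of cement: 43 × 10 = 430 N down at 1.7 m → arm 1.7 m, τ = 430 × 1.7 = 731 N·m clockwise.
Total clockwise load moment = 1122 N·m.
The cable tension T acts at 2.9 m; only its component perpendicular to the bar, T sinθ, produces torque. sinθ = h/√(h²+d²) = 5.3/√(5.3²+2.9²) = 0.8773.
For rotational equilibrium, T × 2.9 × 0.8773 = 1122, so T = 1122 / 2.544 = 441 N.

T ≈ 441 N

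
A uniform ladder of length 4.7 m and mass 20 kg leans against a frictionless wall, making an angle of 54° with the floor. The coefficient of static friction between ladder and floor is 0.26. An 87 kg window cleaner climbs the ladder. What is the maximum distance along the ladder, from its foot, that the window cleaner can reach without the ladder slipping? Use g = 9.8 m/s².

About the foot of the ladder:
Ladder weight 20×9.8 = 196 N acts at 2.35 m along the ladder; its horizontal arm is 2.35·cos54° = 1.381 m → τ = 270.7 N·m clockwise.
Window cleaner weight 87×9.8 = 852.6 N at distance d → arm d·cos54° → τ = 852.6·d·0.5878 clockwise.
Wall normal N at the top has arm L sinθ = 3.802 m counterclockwise, so Στ = 0 gives N·3.802 = 270.7 + 501.2·d.
ΣFy = 0 ⇒ N_floor = 1049 N, so the maximum friction is μ_s·N_floor = 0.26×1049 = 272.7 N. ΣFx = 0 ⇒ N_wall = f, so at the slipping point N = 272.7 N.
Substituting: 272.7×3.802 = 270.7 + 501.2·d ⇒ d = (1037 − 270.7) / 501.2 = 1.53 m.

d ≈ 1.53 m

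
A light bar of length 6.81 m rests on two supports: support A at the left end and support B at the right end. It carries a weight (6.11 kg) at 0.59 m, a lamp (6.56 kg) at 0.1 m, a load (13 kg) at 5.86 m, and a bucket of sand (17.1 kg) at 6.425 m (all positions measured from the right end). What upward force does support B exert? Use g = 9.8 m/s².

R_B ≈ 145 N

Sum moments about support A (its reaction then has zero moment arm).
Weight: 6.11 × 9.8 = 59.88 N down at 0.59 m → arm 6.22 m, τ = 59.88 × 6.22 = 372.5 N·m clockwise.
Lamp: 6.56 × 9.8 = 64.29 N down at 0.1 m → arm 6.71 m, τ = 64.29 × 6.71 = 431.4 N·m clockwise.
Load: 13 × 9.8 = 127.4 N down at 5.86 m → arm 0.95 m, τ = 127.4 × 0.95 = 121 N·m clockwise.
Bucket of sand: 17.1 × 9.8 = 167.6 N down at 6.425 m → arm 0.385 m, τ = 167.6 × 0.385 = 64.53 N·m clockwise.
Net load moment about support A = 989.4 N·m clockwise.
Reaction R at support B is upward at 0 m, arm 6.81 m → moment R × 6.81 counterclockwise.
Στ = 0 ⇒ R × 6.81 = 989.4 ⇒ R = 145 N.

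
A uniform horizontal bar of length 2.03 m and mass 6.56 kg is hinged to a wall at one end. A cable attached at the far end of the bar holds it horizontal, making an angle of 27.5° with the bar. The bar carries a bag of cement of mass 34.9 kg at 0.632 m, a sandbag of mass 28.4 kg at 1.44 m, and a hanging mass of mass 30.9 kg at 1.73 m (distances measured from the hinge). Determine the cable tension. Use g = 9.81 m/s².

T ≈ 1290 N

Sum moments about the hinge (the unknown hinge reaction has zero arm there).
Beam weight: 6.56 × 9.81 = 64.35 N down at 1.015 m → arm 1.015 m, τ = 64.35 × 1.015 = 65.32 N·m clockwise.
Bag of cement: 34.9 × 9.81 = 342.4 N down at 0.632 m → arm 0.632 m, τ = 342.4 × 0.632 = 216.4 N·m clockwise.
Sandbag: 28.4 × 9.81 = 278.6 N down at 1.44 m → arm 1.44 m, τ = 278.6 × 1.44 = 401.2 N·m clockwise.
Hanging mass: 30.9 × 9.81 = 303.1 N down at 1.73 m → arm 1.73 m, τ = 303.1 × 1.73 = 524.4 N·m clockwise.
Total clockwise load moment = 1207 N·m.
The cable tension T acts at 2.03 m; only its component perpendicular to the bar, T sinθ, produces torque. sin 27.5° = 0.4617.
Balancing moments: T × 2.03 × 0.4617 = 1207, giving T = 1207 / 0.9373 = 1290 N.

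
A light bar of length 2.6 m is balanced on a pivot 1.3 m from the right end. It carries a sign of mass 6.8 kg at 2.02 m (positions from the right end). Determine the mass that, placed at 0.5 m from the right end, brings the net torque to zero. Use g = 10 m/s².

m ≈ 6.12 kg

Choose the pivot (at 1.3 m from the right end) as the axis so the support reaction has zero arm there.
Sign: 6.8 × 10 = 68 N down at 2.02 m → arm 0.72 m, τ = 68 × 0.72 = 48.96 N·m counterclockwise.
Net moment of known loads = 48.96 N·m counterclockwise.
An unknown mass m at 0.5 m has arm 0.8 m; its moment is m·g·0.8 clockwise.
Setting net torque to zero: m × 10 × 0.8 = 48.96 → m = 48.96 / (10 × 0.8) = 6.12 kg.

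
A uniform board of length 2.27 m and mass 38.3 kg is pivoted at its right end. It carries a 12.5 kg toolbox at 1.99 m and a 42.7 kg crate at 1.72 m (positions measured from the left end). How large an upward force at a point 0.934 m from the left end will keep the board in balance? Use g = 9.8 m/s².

F ≈ 517 N

Take moments about the right end.
Beam weight: 38.3 × 9.8 = 375.3 N down at 1.135 m → arm 1.135 m, τ = 375.3 × 1.135 = 426 N·m counterclockwise.
Toolbox: 12.5 × 9.8 = 122.5 N down at 1.99 m → arm 0.28 m, τ = 122.5 × 0.28 = 34.3 N·m counterclockwise.
Crate: 42.7 × 9.8 = 418.5 N down at 1.72 m → arm 0.55 m, τ = 418.5 × 0.55 = 230.2 N·m counterclockwise.
Net moment of the loads = 690.5 N·m counterclockwise.
The upward force F acts at a point 0.934 m from the left end, arm 1.336 m, giving F × 1.336 clockwise.
Balancing moments: F × 1.336 = 690.5, giving F = 690.5 / 1.336 = 517 N.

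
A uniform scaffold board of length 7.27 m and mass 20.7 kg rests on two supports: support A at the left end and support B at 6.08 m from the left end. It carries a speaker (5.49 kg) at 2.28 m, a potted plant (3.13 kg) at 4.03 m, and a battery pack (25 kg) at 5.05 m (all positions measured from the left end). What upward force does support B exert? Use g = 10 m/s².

Choose support A as the axis so its reaction then has zero moment arm.
Beam weight: 20.7 × 10 = 207 N down at 3.635 m → arm 3.635 m, τ = 207 × 3.635 = 752.4 N·m clockwise.
Speaker: 5.49 × 10 = 54.9 N down at 2.28 m → arm 2.28 m, τ = 54.9 × 2.28 = 125.2 N·m clockwise.
Potted plant: 3.13 × 10 = 31.3 N down at 4.03 m → arm 4.03 m, τ = 31.3 × 4.03 = 126.1 N·m clockwise.
Battery pack: 25 × 10 = 250 N down at 5.05 m → arm 5.05 m, τ = 250 × 5.05 = 1262 N·m clockwise.
Net load moment about support A = 2266 N·m clockwise.
Reaction R at support B is upward at 6.08 m, arm 6.08 m → moment R × 6.08 counterclockwise.
Setting net torque to zero: R × 6.08 = 2266 → R = 373 N.

R_B ≈ 373 N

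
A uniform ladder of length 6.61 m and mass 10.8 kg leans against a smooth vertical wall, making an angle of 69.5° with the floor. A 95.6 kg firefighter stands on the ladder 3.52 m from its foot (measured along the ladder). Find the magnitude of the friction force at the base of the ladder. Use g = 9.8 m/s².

Choose the foot of the ladder as the axis so the floor normal and friction both act there and drop out.
Ladder weight 10.8×9.8 = 105.8 N acts at 3.305 m along the ladder; its horizontal arm is 3.305·cos69.5° = 1.157 m → τ = 122.4 N·m clockwise.
Firefighter: 95.6×9.8 = 936.9 N at 3.52 m → arm 1.233 m → τ = 1155 N·m clockwise.
Wall normal N acts horizontally at the top; its moment arm is the height L sinθ = 6.61·sin69.5° = 6.191 m, counterclockwise.
Στ = 0 ⇒ N × 6.191 = 1277 ⇒ N = 206 N.
ΣFx = 0: friction at the foot balances the wall's push, so f = N_wall = 206 N.

f ≈ 206 N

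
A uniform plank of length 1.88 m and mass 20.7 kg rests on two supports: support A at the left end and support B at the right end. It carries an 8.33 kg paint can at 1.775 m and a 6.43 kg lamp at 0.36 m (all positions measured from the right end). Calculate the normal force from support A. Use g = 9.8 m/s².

Take moments about support B.
Beam weight: 20.7 × 9.8 = 202.9 N down at 0.94 m → arm 0.94 m, τ = 202.9 × 0.94 = 190.7 N·m counterclockwise.
Paint can: 8.33 × 9.8 = 81.63 N down at 1.775 m → arm 1.775 m, τ = 81.63 × 1.775 = 144.9 N·m counterclockwise.
Lamp: 6.43 × 9.8 = 63.01 N down at 0.36 m → arm 0.36 m, τ = 63.01 × 0.36 = 22.68 N·m counterclockwise.
Net load moment about support B = 358.3 N·m counterclockwise.
Reaction R at support A is upward at 1.88 m, arm 1.88 m → moment R × 1.88 clockwise.
Setting net torque to zero: R × 1.88 = 358.3 → R = 191 N.

R_A ≈ 191 N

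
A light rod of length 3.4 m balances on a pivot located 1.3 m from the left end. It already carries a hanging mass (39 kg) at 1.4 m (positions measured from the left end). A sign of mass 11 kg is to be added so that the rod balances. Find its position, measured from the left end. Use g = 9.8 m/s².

x ≈ 0.945 m from the left end

Choose the pivot (at 1.3 m from the left end) as the axis so the support reaction has zero arm there.
Hanging mass: 39 × 9.8 = 382.2 N down at 1.4 m → arm 0.1 m, τ = 382.2 × 0.1 = 38.22 N·m clockwise.
Net moment of existing loads = 38.22 N·m clockwise.
The sign weighs 11 × 9.8 = 107.8 N and must supply an equal counterclockwise moment, so its lever arm about the pivot is 38.22 / 107.8 = 0.355 m.
That puts it at 1.3 − 0.355 = 0.945 m from the left end.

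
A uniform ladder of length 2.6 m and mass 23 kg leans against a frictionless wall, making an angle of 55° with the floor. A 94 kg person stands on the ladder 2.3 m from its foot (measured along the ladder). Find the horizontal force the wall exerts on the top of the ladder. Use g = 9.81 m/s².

N_wall ≈ 650 N

Sum moments about the foot of the ladder (the floor normal and friction both act there and drop out).
Ladder weight 23×9.81 = 225.6 N acts at 1.3 m along the ladder; its horizontal arm is 1.3·cos55° = 0.7456 m → τ = 168.2 N·m clockwise.
Person: 94×9.81 = 922.1 N at 2.3 m → arm 1.319 m → τ = 1216 N·m clockwise.
Wall normal N acts horizontally at the top; its moment arm is the height L sinθ = 2.6·sin55° = 2.13 m, counterclockwise.
Balancing moments: N × 2.13 = 1384, giving N = 650 N.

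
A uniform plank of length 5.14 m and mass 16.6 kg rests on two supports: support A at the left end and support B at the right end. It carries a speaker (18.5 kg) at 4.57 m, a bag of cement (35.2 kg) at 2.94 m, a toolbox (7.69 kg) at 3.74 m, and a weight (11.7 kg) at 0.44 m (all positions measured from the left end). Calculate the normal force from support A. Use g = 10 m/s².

Taking torques about support B:
Beam weight: 16.6 × 10 = 166 N down at 2.57 m → arm 2.57 m, τ = 166 × 2.57 = 426.6 N·m counterclockwise.
Speaker: 18.5 × 10 = 185 N down at 4.57 m → arm 0.57 m, τ = 185 × 0.57 = 105.4 N·m counterclockwise.
Bag of cement: 35.2 × 10 = 352 N down at 2.94 m → arm 2.2 m, τ = 352 × 2.2 = 774.4 N·m counterclockwise.
Toolbox: 7.69 × 10 = 76.9 N down at 3.74 m → arm 1.4 m, τ = 76.9 × 1.4 = 107.7 N·m counterclockwise.
Weight: 11.7 × 10 = 117 N down at 0.44 m → arm 4.7 m, τ = 117 × 4.7 = 549.9 N·m counterclockwise.
Net load moment about support B = 1964 N·m counterclockwise.
Reaction R at support A is upward at 0 m, arm 5.14 m → moment R × 5.14 clockwise.
For rotational equilibrium, R × 5.14 = 1964, so R = 382 N.

R_A ≈ 382 N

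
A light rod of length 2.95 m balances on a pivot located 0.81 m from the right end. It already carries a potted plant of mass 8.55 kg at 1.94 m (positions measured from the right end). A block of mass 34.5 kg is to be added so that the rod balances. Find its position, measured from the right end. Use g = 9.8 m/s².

x ≈ 0.53 m from the right end

Choose the pivot (at 0.81 m from the right end) as the axis so the support reaction has zero arm there.
Potted plant: 8.55 × 9.8 = 83.79 N down at 1.94 m → arm 1.13 m, τ = 83.79 × 1.13 = 94.68 N·m counterclockwise.
Net moment of existing loads = 94.68 N·m counterclockwise.
The block weighs 34.5 × 9.8 = 338.1 N and must supply an equal clockwise moment, so its lever arm about the pivot is 94.68 / 338.1 = 0.28 m.
That puts it at 0.81 − 0.28 = 0.53 m from the right end.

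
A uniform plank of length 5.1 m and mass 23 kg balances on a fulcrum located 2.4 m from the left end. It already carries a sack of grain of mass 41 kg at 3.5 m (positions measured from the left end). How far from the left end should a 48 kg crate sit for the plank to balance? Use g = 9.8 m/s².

Choose the fulcrum (at 2.4 m from the left end) as the axis so the support reaction has zero arm there.
Beam weight: 23 × 9.8 = 225.4 N down at 2.55 m → arm 0.15 m, τ = 225.4 × 0.15 = 33.81 N·m clockwise.
Sack of grain: 41 × 9.8 = 401.8 N down at 3.5 m → arm 1.1 m, τ = 401.8 × 1.1 = 442 N·m clockwise.
Net moment of existing loads = 475.8 N·m clockwise.
The crate weighs 48 × 9.8 = 470.4 N and must supply an equal counterclockwise moment, so its lever arm about the fulcrum is 475.8 / 470.4 = 1.01 m.
That puts it at 2.4 − 1.01 = 1.39 m from the left end.

x ≈ 1.39 m from the left end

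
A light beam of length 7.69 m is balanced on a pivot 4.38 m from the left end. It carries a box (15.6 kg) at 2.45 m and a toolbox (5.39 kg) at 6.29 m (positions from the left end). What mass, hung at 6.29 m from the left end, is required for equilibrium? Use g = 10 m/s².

About the pivot (at 4.38 m from the left end):
Box: 15.6 × 10 = 156 N down at 2.45 m → arm 1.93 m, τ = 156 × 1.93 = 301.1 N·m counterclockwise.
Toolbox: 5.39 × 10 = 53.9 N down at 6.29 m → arm 1.91 m, τ = 53.9 × 1.91 = 102.9 N·m clockwise.
Net moment of known loads = 198.2 N·m counterclockwise.
An unknown mass m at 6.29 m has arm 1.91 m; its moment is m·g·1.91 clockwise.
For rotational equilibrium, m × 10 × 1.91 = 198.2, so m = 198.2 / (10 × 1.91) = 10.4 kg.

m ≈ 10.4 kg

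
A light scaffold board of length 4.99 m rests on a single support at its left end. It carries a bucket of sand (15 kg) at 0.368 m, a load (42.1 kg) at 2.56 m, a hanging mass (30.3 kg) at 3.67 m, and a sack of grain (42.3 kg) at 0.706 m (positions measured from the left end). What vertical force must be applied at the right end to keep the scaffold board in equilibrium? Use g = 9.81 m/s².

F ≈ 500 N

Sum moments about the left end (the unknown pivot reaction has zero arm there).
Bucket of sand: 15 × 9.81 = 147.2 N down at 0.368 m → arm 0.368 m, τ = 147.2 × 0.368 = 54.17 N·m clockwise.
Load: 42.1 × 9.81 = 413 N down at 2.56 m → arm 2.56 m, τ = 413 × 2.56 = 1057 N·m clockwise.
Hanging mass: 30.3 × 9.81 = 297.2 N down at 3.67 m → arm 3.67 m, τ = 297.2 × 3.67 = 1091 N·m clockwise.
Sack of grain: 42.3 × 9.81 = 415 N down at 0.706 m → arm 0.706 m, τ = 415 × 0.706 = 293 N·m clockwise.
Net moment of the loads = 2495 N·m clockwise.
The upward force F acts at the right end, arm 4.99 m, giving F × 4.99 counterclockwise.
Balancing moments: F × 4.99 = 2495, giving F = 2495 / 4.99 = 500 N.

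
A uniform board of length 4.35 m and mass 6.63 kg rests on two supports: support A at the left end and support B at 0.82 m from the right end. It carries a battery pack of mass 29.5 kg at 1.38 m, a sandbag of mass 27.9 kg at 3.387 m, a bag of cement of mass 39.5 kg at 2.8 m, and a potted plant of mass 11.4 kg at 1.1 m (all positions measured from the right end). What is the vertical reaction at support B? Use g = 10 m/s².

About support A:
Beam weight: 6.63 × 10 = 66.3 N down at 2.175 m → arm 2.175 m, τ = 66.3 × 2.175 = 144.2 N·m clockwise.
Battery pack: 29.5 × 10 = 295 N down at 1.38 m → arm 2.97 m, τ = 295 × 2.97 = 876.2 N·m clockwise.
Sandbag: 27.9 × 10 = 279 N down at 3.387 m → arm 0.963 m, τ = 279 × 0.963 = 268.7 N·m clockwise.
Bag of cement: 39.5 × 10 = 395 N down at 2.8 m → arm 1.55 m, τ = 395 × 1.55 = 612.2 N·m clockwise.
Potted plant: 11.4 × 10 = 114 N down at 1.1 m → arm 3.25 m, τ = 114 × 3.25 = 370.5 N·m clockwise.
Net load moment about support A = 2272 N·m clockwise.
Reaction R at support B is upward at 0.82 m, arm 3.53 m → moment R × 3.53 counterclockwise.
For rotational equilibrium, R × 3.53 = 2272, so R = 644 N.

R_B ≈ 644 N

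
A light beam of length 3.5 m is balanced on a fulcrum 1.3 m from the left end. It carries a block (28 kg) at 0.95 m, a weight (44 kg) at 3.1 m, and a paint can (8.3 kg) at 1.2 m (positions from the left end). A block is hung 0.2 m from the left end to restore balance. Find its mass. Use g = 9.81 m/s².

Taking torques about the fulcrum (at 1.3 m from the left end):
Block: 28 × 9.81 = 274.7 N down at 0.95 m → arm 0.35 m, τ = 274.7 × 0.35 = 96.14 N·m counterclockwise.
Weight: 44 × 9.81 = 431.6 N down at 3.1 m → arm 1.8 m, τ = 431.6 × 1.8 = 776.9 N·m clockwise.
Paint can: 8.3 × 9.81 = 81.42 N down at 1.2 m → arm 0.1 m, τ = 81.42 × 0.1 = 8.142 N·m counterclockwise.
Net moment of known loads = 672.6 N·m clockwise.
An unknown mass m at 0.2 m has arm 1.1 m; its moment is m·g·1.1 counterclockwise.
Στ = 0 ⇒ m × 9.81 × 1.1 = 672.6 ⇒ m = 672.6 / (9.81 × 1.1) = 62.3 kg.

m ≈ 62.3 kg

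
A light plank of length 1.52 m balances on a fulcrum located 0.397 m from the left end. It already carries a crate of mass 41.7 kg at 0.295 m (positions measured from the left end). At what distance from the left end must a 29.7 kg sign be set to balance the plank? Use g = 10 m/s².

x ≈ 0.54 m from the left end

Sum moments about the fulcrum (at 0.397 m from the left end) (the support reaction has zero arm there).
Crate: 41.7 × 10 = 417 N down at 0.295 m → arm 0.102 m, τ = 417 × 0.102 = 42.53 N·m counterclockwise.
Net moment of existing loads = 42.53 N·m counterclockwise.
The sign weighs 29.7 × 10 = 297 N and must supply an equal clockwise moment, so its lever arm about the fulcrum is 42.53 / 297 = 0.143 m.
That puts it at 0.397 + 0.143 = 0.54 m from the left end.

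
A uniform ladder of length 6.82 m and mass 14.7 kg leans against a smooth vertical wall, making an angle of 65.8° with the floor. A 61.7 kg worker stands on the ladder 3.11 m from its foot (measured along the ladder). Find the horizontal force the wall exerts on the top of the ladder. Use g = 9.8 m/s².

N_wall ≈ 156 N

Choose the foot of the ladder as the axis so the floor normal and friction both act there and drop out.
Ladder weight 14.7×9.8 = 144.1 N acts at 3.41 m along the ladder; its horizontal arm is 3.41·cos65.8° = 1.398 m → τ = 201.5 N·m clockwise.
Worker: 61.7×9.8 = 604.7 N at 3.11 m → arm 1.275 m → τ = 771 N·m clockwise.
Wall normal N acts horizontally at the top; its moment arm is the height L sinθ = 6.82·sin65.8° = 6.221 m, counterclockwise.
Setting net torque to zero: N × 6.221 = 972.5 → N = 156 N.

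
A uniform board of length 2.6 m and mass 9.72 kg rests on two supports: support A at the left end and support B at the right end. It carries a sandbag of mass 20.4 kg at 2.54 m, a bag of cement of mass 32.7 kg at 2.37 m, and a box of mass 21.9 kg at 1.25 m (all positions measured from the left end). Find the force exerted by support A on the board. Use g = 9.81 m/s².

Sum moments about support B (its reaction then has zero moment arm).
Beam weight: 9.72 × 9.81 = 95.35 N down at 1.3 m → arm 1.3 m, τ = 95.35 × 1.3 = 124 N·m counterclockwise.
Sandbag: 20.4 × 9.81 = 200.1 N down at 2.54 m → arm 0.06 m, τ = 200.1 × 0.06 = 12.01 N·m counterclockwise.
Bag of cement: 32.7 × 9.81 = 320.8 N down at 2.37 m → arm 0.23 m, τ = 320.8 × 0.23 = 73.78 N·m counterclockwise.
Box: 21.9 × 9.81 = 214.8 N down at 1.25 m → arm 1.35 m, τ = 214.8 × 1.35 = 290 N·m counterclockwise.
Net load moment about support B = 499.8 N·m counterclockwise.
Reaction R at support A is upward at 0 m, arm 2.6 m → moment R × 2.6 clockwise.
Balancing moments: R × 2.6 = 499.8, giving R = 192 N.

R_A ≈ 192 N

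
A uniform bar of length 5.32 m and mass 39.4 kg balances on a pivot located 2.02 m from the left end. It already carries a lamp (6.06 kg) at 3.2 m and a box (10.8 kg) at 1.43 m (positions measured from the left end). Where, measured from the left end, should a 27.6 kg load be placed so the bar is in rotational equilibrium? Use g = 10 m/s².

x ≈ 1.08 m from the left end

Taking torques about the pivot (at 2.02 m from the left end):
Beam weight: 39.4 × 10 = 394 N down at 2.66 m → arm 0.64 m, τ = 394 × 0.64 = 252.2 N·m clockwise.
Lamp: 6.06 × 10 = 60.6 N down at 3.2 m → arm 1.18 m, τ = 60.6 × 1.18 = 71.51 N·m clockwise.
Box: 10.8 × 10 = 108 N down at 1.43 m → arm 0.59 m, τ = 108 × 0.59 = 63.72 N·m counterclockwise.
Net moment of existing loads = 260 N·m clockwise.
The load weighs 27.6 × 10 = 276 N and must supply an equal counterclockwise moment, so its lever arm about the pivot is 260 / 276 = 0.942 m.
That puts it at 2.02 − 0.942 = 1.08 m from the left end.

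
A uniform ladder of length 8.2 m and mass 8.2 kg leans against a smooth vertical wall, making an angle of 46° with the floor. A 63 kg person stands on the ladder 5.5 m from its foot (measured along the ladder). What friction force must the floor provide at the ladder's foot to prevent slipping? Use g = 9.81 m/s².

f ≈ 439 N

Take moments about the foot of the ladder.
Ladder weight 8.2×9.81 = 80.44 N acts at 4.1 m along the ladder; its horizontal arm is 4.1·cos46° = 2.848 m → τ = 229.1 N·m clockwise.
Person: 63×9.81 = 618 N at 5.5 m → arm 3.821 m → τ = 2361 N·m clockwise.
Wall normal N acts horizontally at the top; its moment arm is the height L sinθ = 8.2·sin46° = 5.899 m, counterclockwise.
Στ = 0 ⇒ N × 5.899 = 2590 ⇒ N = 439 N.
ΣFx = 0: friction at the foot balances the wall's push, so f = N_wall = 439 N.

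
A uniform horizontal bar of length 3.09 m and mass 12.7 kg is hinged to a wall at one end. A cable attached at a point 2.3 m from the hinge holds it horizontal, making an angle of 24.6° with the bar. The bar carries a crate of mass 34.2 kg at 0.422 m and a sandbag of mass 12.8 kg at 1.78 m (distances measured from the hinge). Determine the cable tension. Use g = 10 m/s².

Taking torques about the hinge:
Beam weight: 12.7 × 10 = 127 N down at 1.545 m → arm 1.545 m, τ = 127 × 1.545 = 196.2 N·m clockwise.
Crate: 34.2 × 10 = 342 N down at 0.422 m → arm 0.422 m, τ = 342 × 0.422 = 144.3 N·m clockwise.
Sandbag: 12.8 × 10 = 128 N down at 1.78 m → arm 1.78 m, τ = 128 × 1.78 = 227.8 N·m clockwise.
Total clockwise load moment = 568.3 N·m.
The cable tension T acts at 2.3 m; only its component perpendicular to the bar, T sinθ, produces torque. sin 24.6° = 0.4163.
Στ = 0 ⇒ T × 2.3 × 0.4163 = 568.3 ⇒ T = 568.3 / 0.9575 = 594 N.

T ≈ 594 N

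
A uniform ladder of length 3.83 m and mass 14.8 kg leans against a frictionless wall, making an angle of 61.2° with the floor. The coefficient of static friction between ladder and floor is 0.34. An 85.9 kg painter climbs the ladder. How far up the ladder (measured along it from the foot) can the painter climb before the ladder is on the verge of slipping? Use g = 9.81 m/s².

Choose the foot of the ladder as the axis so the floor normal and friction both act there and drop out.
Ladder weight 14.8×9.81 = 145.2 N acts at 1.915 m along the ladder; its horizontal arm is 1.915·cos61.2° = 0.9226 m → τ = 134 N·m clockwise.
Painter weight 85.9×9.81 = 842.7 N at distance d → arm d·cos61.2° → τ = 842.7·d·0.4818 clockwise.
Wall normal N at the top has arm L sinθ = 3.356 m counterclockwise, so Στ = 0 gives N·3.356 = 134 + 406·d.
ΣFy = 0 ⇒ N_floor = 987.9 N, so the maximum friction is μ_s·N_floor = 0.34×987.9 = 335.9 N. ΣFx = 0 ⇒ N_wall = f, so at the slipping point N = 335.9 N.
Substituting: 335.9×3.356 = 134 + 406·d ⇒ d = (1127 − 134) / 406 = 2.45 m.

d ≈ 2.45 m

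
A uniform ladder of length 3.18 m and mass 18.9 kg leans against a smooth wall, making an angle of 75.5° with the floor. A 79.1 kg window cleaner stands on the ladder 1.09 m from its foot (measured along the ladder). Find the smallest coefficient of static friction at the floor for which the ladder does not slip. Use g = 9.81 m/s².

μ_min ≈ 0.0965

Take moments about the foot of the ladder.
Ladder weight 18.9×9.81 = 185.4 N acts at 1.59 m along the ladder; its horizontal arm is 1.59·cos75.5° = 0.3981 m → τ = 73.81 N·m clockwise.
Window cleaner: 79.1×9.81 = 776 N at 1.09 m → arm 0.2729 m → τ = 211.8 N·m clockwise.
Wall normal N acts horizontally at the top; its moment arm is the height L sinθ = 3.18·sin75.5° = 3.079 m, counterclockwise.
Balancing moments: N × 3.079 = 285.6, giving N = 92.76 N.
ΣFx = 0 ⇒ f = N_wall = 92.76 N. ΣFy = 0 ⇒ N_floor = 961.4 N.
μ_min = f / N_floor = 92.76 / 961.4 = 0.0965.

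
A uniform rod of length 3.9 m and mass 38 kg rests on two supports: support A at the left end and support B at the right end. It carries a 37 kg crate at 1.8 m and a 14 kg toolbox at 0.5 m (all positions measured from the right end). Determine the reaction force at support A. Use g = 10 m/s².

R_A ≈ 379 N

Taking torques about support B:
Beam weight: 38 × 10 = 380 N down at 1.95 m → arm 1.95 m, τ = 380 × 1.95 = 741 N·m counterclockwise.
Crate: 37 × 10 = 370 N down at 1.8 m → arm 1.8 m, τ = 370 × 1.8 = 666 N·m counterclockwise.
Toolbox: 14 × 10 = 140 N down at 0.5 m → arm 0.5 m, τ = 140 × 0.5 = 70 N·m counterclockwise.
Net load moment about support B = 1477 N·m counterclockwise.
Reaction R at support A is upward at 3.9 m, arm 3.9 m → moment R × 3.9 clockwise.
Balancing moments: R × 3.9 = 1477, giving R = 379 N.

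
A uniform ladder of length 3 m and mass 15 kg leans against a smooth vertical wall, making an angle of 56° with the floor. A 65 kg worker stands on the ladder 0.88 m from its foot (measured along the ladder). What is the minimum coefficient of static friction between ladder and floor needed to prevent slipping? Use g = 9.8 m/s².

Taking torques about the foot of the ladder:
Ladder weight 15×9.8 = 147 N acts at 1.5 m along the ladder; its horizontal arm is 1.5·cos56° = 0.8388 m → τ = 123.3 N·m clockwise.
Worker: 65×9.8 = 637 N at 0.88 m → arm 0.4921 m → τ = 313.5 N·m clockwise.
Wall normal N acts horizontally at the top; its moment arm is the height L sinθ = 3·sin56° = 2.487 m, counterclockwise.
For rotational equilibrium, N × 2.487 = 436.8, so N = 175.6 N.
ΣFx = 0 ⇒ f = N_wall = 175.6 N. ΣFy = 0 ⇒ N_floor = 784 N.
μ_min = f / N_floor = 175.6 / 784 = 0.224.

μ_min ≈ 0.224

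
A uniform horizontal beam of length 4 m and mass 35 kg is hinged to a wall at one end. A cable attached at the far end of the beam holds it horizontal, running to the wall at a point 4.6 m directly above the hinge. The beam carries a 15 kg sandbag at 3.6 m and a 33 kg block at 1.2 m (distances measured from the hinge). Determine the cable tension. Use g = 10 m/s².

T ≈ 542 N

Sum moments about the hinge (the unknown hinge reaction has zero arm there).
Beam weight: 35 × 10 = 350 N down at 2 m → arm 2 m, τ = 350 × 2 = 700 N·m clockwise.
Sandbag: 15 × 10 = 150 N down at 3.6 m → arm 3.6 m, τ = 150 × 3.6 = 540 N·m clockwise.
Block: 33 × 10 = 330 N down at 1.2 m → arm 1.2 m, τ = 330 × 1.2 = 396 N·m clockwise.
Total clockwise load moment = 1636 N·m.
The cable tension T acts at 4 m; only its component perpendicular to the beam, T sinθ, produces torque. sinθ = h/√(h²+d²) = 4.6/√(4.6²+4²) = 0.7546.
For rotational equilibrium, T × 4 × 0.7546 = 1636, so T = 1636 / 3.018 = 542 N.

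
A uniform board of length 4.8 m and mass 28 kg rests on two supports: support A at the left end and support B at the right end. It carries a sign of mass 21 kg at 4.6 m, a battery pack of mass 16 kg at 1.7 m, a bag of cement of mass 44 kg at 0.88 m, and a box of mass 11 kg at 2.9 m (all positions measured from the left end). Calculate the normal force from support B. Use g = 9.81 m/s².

R_B ≈ 535 N

Sum moments about support A (its reaction then has zero moment arm).
Beam weight: 28 × 9.81 = 274.7 N down at 2.4 m → arm 2.4 m, τ = 274.7 × 2.4 = 659.3 N·m clockwise.
Sign: 21 × 9.81 = 206 N down at 4.6 m → arm 4.6 m, τ = 206 × 4.6 = 947.6 N·m clockwise.
Battery pack: 16 × 9.81 = 157 N down at 1.7 m → arm 1.7 m, τ = 157 × 1.7 = 266.9 N·m clockwise.
Bag of cement: 44 × 9.81 = 431.6 N down at 0.88 m → arm 0.88 m, τ = 431.6 × 0.88 = 379.8 N·m clockwise.
Box: 11 × 9.81 = 107.9 N down at 2.9 m → arm 2.9 m, τ = 107.9 × 2.9 = 312.9 N·m clockwise.
Net load moment about support A = 2567 N·m clockwise.
Reaction R at support B is upward at 4.8 m, arm 4.8 m → moment R × 4.8 counterclockwise.
For rotational equilibrium, R × 4.8 = 2567, so R = 535 N.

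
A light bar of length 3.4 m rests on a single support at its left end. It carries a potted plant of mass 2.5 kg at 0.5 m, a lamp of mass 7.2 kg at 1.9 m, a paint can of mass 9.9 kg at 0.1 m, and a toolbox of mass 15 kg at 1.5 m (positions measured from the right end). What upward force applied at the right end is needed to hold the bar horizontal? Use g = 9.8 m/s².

Choose the left end as the axis so the unknown pivot reaction has zero arm there.
Potted plant: 2.5 × 9.8 = 24.5 N down at 0.5 m → arm 2.9 m, τ = 24.5 × 2.9 = 71.05 N·m clockwise.
Lamp: 7.2 × 9.8 = 70.56 N down at 1.9 m → arm 1.5 m, τ = 70.56 × 1.5 = 105.8 N·m clockwise.
Paint can: 9.9 × 9.8 = 97.02 N down at 0.1 m → arm 3.3 m, τ = 97.02 × 3.3 = 320.2 N·m clockwise.
Toolbox: 15 × 9.8 = 147 N down at 1.5 m → arm 1.9 m, τ = 147 × 1.9 = 279.3 N·m clockwise.
Net moment of the loads = 776.3 N·m clockwise.
The upward force F acts at the right end, arm 3.4 m, giving F × 3.4 counterclockwise.
Setting net torque to zero: F × 3.4 = 776.3 → F = 776.3 / 3.4 = 228 N.

F ≈ 228 N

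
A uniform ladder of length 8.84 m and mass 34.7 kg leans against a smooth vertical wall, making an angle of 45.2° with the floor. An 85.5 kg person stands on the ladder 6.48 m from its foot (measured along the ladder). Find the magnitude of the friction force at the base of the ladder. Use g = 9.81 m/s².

Sum moments about the foot of the ladder (the floor normal and friction both act there and drop out).
Ladder weight 34.7×9.81 = 340.4 N acts at 4.42 m along the ladder; its horizontal arm is 4.42·cos45.2° = 3.114 m → τ = 1060 N·m clockwise.
Person: 85.5×9.81 = 838.8 N at 6.48 m → arm 4.566 m → τ = 3830 N·m clockwise.
Wall normal N acts horizontally at the top; its moment arm is the height L sinθ = 8.84·sin45.2° = 6.273 m, counterclockwise.
Balancing moments: N × 6.273 = 4890, giving N = 780 N.
ΣFx = 0: friction at the foot balances the wall's push, so f = N_wall = 780 N.

f ≈ 780 N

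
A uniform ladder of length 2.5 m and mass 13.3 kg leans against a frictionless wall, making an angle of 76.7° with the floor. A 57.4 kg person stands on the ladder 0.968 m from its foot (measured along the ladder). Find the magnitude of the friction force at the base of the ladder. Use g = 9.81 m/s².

Sum moments about the foot of the ladder (the floor normal and friction both act there and drop out).
Ladder weight 13.3×9.81 = 130.5 N acts at 1.25 m along the ladder; its horizontal arm is 1.25·cos76.7° = 0.2876 m → τ = 37.53 N·m clockwise.
Person: 57.4×9.81 = 563.1 N at 0.968 m → arm 0.2227 m → τ = 125.4 N·m clockwise.
Wall normal N acts horizontally at the top; its moment arm is the height L sinθ = 2.5·sin76.7° = 2.433 m, counterclockwise.
For rotational equilibrium, N × 2.433 = 162.9, so N = 67 N.
ΣFx = 0: friction at the foot balances the wall's push, so f = N_wall = 67 N.

f ≈ 67 N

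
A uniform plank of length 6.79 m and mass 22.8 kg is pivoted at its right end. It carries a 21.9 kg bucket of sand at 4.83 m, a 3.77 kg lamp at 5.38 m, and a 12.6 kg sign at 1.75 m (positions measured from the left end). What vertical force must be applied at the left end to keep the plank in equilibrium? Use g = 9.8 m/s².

Take moments about the right end.
Beam weight: 22.8 × 9.8 = 223.4 N down at 3.395 m → arm 3.395 m, τ = 223.4 × 3.395 = 758.4 N·m counterclockwise.
Bucket of sand: 21.9 × 9.8 = 214.6 N down at 4.83 m → arm 1.96 m, τ = 214.6 × 1.96 = 420.6 N·m counterclockwise.
Lamp: 3.77 × 9.8 = 36.95 N down at 5.38 m → arm 1.41 m, τ = 36.95 × 1.41 = 52.1 N·m counterclockwise.
Sign: 12.6 × 9.8 = 123.5 N down at 1.75 m → arm 5.04 m, τ = 123.5 × 5.04 = 622.4 N·m counterclockwise.
Net moment of the loads = 1854 N·m counterclockwise.
The upward force F acts at the left end, arm 6.79 m, giving F × 6.79 clockwise.
For rotational equilibrium, F × 6.79 = 1854, so F = 1854 / 6.79 = 273 N.

F ≈ 273 N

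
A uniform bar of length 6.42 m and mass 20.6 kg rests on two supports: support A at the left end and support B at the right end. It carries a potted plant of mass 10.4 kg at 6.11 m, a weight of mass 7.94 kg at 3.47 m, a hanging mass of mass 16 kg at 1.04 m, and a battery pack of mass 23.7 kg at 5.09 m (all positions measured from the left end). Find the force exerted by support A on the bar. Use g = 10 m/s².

R_A ≈ 328 N

Sum moments about support B (its reaction then has zero moment arm).
Beam weight: 20.6 × 10 = 206 N down at 3.21 m → arm 3.21 m, τ = 206 × 3.21 = 661.3 N·m counterclockwise.
Potted plant: 10.4 × 10 = 104 N down at 6.11 m → arm 0.31 m, τ = 104 × 0.31 = 32.24 N·m counterclockwise.
Weight: 7.94 × 10 = 79.4 N down at 3.47 m → arm 2.95 m, τ = 79.4 × 2.95 = 234.2 N·m counterclockwise.
Hanging mass: 16 × 10 = 160 N down at 1.04 m → arm 5.38 m, τ = 160 × 5.38 = 860.8 N·m counterclockwise.
Battery pack: 23.7 × 10 = 237 N down at 5.09 m → arm 1.33 m, τ = 237 × 1.33 = 315.2 N·m counterclockwise.
Net load moment about support B = 2104 N·m counterclockwise.
Reaction R at support A is upward at 0 m, arm 6.42 m → moment R × 6.42 clockwise.
Στ = 0 ⇒ R × 6.42 = 2104 ⇒ R = 328 N.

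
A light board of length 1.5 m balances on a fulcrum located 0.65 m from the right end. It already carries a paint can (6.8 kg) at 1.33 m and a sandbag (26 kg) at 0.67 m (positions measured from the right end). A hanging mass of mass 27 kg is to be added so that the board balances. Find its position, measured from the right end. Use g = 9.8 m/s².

Sum moments about the fulcrum (at 0.65 m from the right end) (the support reaction has zero arm there).
Paint can: 6.8 × 9.8 = 66.64 N down at 1.33 m → arm 0.68 m, τ = 66.64 × 0.68 = 45.32 N·m counterclockwise.
Sandbag: 26 × 9.8 = 254.8 N down at 0.67 m → arm 0.02 m, τ = 254.8 × 0.02 = 5.096 N·m counterclockwise.
Net moment of existing loads = 50.42 N·m counterclockwise.
The hanging mass weighs 27 × 9.8 = 264.6 N and must supply an equal clockwise moment, so its lever arm about the fulcrum is 50.42 / 264.6 = 0.191 m.
That puts it at 0.65 − 0.191 = 0.459 m from the right end.

x ≈ 0.459 m from the right end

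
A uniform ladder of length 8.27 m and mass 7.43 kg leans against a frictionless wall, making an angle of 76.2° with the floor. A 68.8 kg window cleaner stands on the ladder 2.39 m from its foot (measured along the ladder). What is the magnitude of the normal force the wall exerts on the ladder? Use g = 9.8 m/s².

N_wall ≈ 56.8 N

Take moments about the foot of the ladder.
Ladder weight 7.43×9.8 = 72.81 N acts at 4.135 m along the ladder; its horizontal arm is 4.135·cos76.2° = 0.9863 m → τ = 71.81 N·m clockwise.
Window cleaner: 68.8×9.8 = 674.2 N at 2.39 m → arm 0.5701 m → τ = 384.4 N·m clockwise.
Wall normal N acts horizontally at the top; its moment arm is the height L sinθ = 8.27·sin76.2° = 8.031 m, counterclockwise.
Setting net torque to zero: N × 8.031 = 456.2 → N = 56.8 N.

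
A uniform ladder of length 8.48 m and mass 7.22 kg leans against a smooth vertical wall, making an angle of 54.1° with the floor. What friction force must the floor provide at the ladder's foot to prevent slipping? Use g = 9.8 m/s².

Taking torques about the foot of the ladder:
Ladder weight 7.22×9.8 = 70.76 N acts at 4.24 m along the ladder; its horizontal arm is 4.24·cos54.1° = 2.486 m → τ = 175.9 N·m clockwise.
Wall normal N acts horizontally at the top; its moment arm is the height L sinθ = 8.48·sin54.1° = 6.869 m, counterclockwise.
Balancing moments: N × 6.869 = 175.9, giving N = 25.6 N.
ΣFx = 0: friction at the foot balances the wall's push, so f = N_wall = 25.6 N.

f ≈ 25.6 N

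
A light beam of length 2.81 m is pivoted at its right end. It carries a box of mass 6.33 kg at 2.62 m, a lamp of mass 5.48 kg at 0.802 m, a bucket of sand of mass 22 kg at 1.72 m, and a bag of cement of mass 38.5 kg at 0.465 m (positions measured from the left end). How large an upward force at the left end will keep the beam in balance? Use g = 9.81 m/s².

Sum moments about the right end (the unknown pivot reaction has zero arm there).
Box: 6.33 × 9.81 = 62.1 N down at 2.62 m → arm 0.19 m, τ = 62.1 × 0.19 = 11.8 N·m counterclockwise.
Lamp: 5.48 × 9.81 = 53.76 N down at 0.802 m → arm 2.008 m, τ = 53.76 × 2.008 = 108 N·m counterclockwise.
Bucket of sand: 22 × 9.81 = 215.8 N down at 1.72 m → arm 1.09 m, τ = 215.8 × 1.09 = 235.2 N·m counterclockwise.
Bag of cement: 38.5 × 9.81 = 377.7 N down at 0.465 m → arm 2.345 m, τ = 377.7 × 2.345 = 885.7 N·m counterclockwise.
Net moment of the loads = 1241 N·m counterclockwise.
The upward force F acts at the left end, arm 2.81 m, giving F × 2.81 clockwise.
Setting net torque to zero: F × 2.81 = 1241 → F = 1241 / 2.81 = 442 N.

F ≈ 442 N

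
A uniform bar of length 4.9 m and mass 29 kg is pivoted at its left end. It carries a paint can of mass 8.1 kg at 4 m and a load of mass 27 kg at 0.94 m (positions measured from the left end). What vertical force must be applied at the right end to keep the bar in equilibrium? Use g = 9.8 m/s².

Choose the left end as the axis so the unknown pivot reaction has zero arm there.
Beam weight: 29 × 9.8 = 284.2 N down at 2.45 m → arm 2.45 m, τ = 284.2 × 2.45 = 696.3 N·m clockwise.
Paint can: 8.1 × 9.8 = 79.38 N down at 4 m → arm 4 m, τ = 79.38 × 4 = 317.5 N·m clockwise.
Load: 27 × 9.8 = 264.6 N down at 0.94 m → arm 0.94 m, τ = 264.6 × 0.94 = 248.7 N·m clockwise.
Net moment of the loads = 1262 N·m clockwise.
The upward force F acts at the right end, arm 4.9 m, giving F × 4.9 counterclockwise.
For rotational equilibrium, F × 4.9 = 1262, so F = 1262 / 4.9 = 258 N.

F ≈ 258 N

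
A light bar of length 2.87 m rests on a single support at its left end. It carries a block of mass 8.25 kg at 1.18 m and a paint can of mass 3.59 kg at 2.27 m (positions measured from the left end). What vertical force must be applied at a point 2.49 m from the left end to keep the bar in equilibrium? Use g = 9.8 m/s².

F ≈ 70.4 N

Choose the left end as the axis so the unknown pivot reaction has zero arm there.
Block: 8.25 × 9.8 = 80.85 N down at 1.18 m → arm 1.18 m, τ = 80.85 × 1.18 = 95.4 N·m clockwise.
Paint can: 3.59 × 9.8 = 35.18 N down at 2.27 m → arm 2.27 m, τ = 35.18 × 2.27 = 79.86 N·m clockwise.
Net moment of the loads = 175.3 N·m clockwise.
The upward force F acts at a point 2.49 m from the left end, arm 2.49 m, giving F × 2.49 counterclockwise.
For rotational equilibrium, F × 2.49 = 175.3, so F = 175.3 / 2.49 = 70.4 N.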